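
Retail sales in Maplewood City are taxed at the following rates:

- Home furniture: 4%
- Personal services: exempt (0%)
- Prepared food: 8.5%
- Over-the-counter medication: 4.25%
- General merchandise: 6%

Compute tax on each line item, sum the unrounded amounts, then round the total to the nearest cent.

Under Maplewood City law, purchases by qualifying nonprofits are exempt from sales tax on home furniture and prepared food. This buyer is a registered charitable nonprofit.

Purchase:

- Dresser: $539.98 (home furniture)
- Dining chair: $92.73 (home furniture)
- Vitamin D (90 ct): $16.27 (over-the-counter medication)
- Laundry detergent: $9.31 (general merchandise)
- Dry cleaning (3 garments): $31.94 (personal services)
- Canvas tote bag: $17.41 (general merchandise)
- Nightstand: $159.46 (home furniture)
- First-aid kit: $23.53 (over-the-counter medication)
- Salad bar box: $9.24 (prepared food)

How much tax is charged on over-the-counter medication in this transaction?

Vitamin D (90 ct) $16.27: over-the-counter medication → 4.25% → $0.691475
First-aid kit $23.53: over-the-counter medication → 4.25% → $1.000025
Tax on over-the-counter medication: unrounded sum = $1.6915 → $1.69

$1.69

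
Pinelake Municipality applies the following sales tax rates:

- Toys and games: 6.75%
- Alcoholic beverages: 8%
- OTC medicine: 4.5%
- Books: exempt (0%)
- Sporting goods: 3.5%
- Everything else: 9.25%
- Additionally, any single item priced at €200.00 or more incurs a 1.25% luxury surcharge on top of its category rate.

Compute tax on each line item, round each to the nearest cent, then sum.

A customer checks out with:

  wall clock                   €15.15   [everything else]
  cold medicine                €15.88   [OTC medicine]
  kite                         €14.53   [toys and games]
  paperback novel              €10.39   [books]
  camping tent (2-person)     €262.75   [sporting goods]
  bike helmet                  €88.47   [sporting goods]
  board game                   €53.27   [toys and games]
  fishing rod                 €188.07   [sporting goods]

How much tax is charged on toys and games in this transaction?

Kite €14.53: toys and games → 6.75% → €0.98
Board game €53.27: toys and games → 6.75% → €3.60
Tax on toys and games = €0.98 + €3.60 = €4.58

€4.58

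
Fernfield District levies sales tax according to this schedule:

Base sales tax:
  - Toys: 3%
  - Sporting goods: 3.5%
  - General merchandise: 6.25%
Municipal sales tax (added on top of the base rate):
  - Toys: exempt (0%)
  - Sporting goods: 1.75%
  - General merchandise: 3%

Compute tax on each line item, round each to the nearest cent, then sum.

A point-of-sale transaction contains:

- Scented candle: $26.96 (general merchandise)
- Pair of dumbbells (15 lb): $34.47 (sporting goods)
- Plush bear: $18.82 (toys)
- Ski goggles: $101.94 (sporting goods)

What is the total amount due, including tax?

Scented candle $26.96: general merchandise → 6.25% + 3% municipal = 9.25% → $2.49
Pair of dumbbells (15 lb) $34.47: sporting goods → 3.5% + 1.75% municipal = 5.25% → $1.81
Plush bear $18.82: toys → 3% + 0% municipal = 3% → $0.56
Ski goggles $101.94: sporting goods → 3.5% + 1.75% municipal = 5.25% → $5.35
Subtotal = $182.19; tax = $10.21; total due = $192.40

$192.40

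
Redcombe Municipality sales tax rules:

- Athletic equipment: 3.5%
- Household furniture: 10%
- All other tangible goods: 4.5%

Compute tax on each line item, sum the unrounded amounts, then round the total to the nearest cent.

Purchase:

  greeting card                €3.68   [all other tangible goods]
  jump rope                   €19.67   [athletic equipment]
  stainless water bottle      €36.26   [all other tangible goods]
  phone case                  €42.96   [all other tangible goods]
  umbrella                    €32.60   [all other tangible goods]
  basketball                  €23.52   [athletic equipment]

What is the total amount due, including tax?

€165.40

Greeting card €3.68: all other tangible goods → 4.5% → €0.1656
Jump rope €19.67: athletic equipment → 3.5% → €0.68845
Stainless water bottle €36.26: all other tangible goods → 4.5% → €1.6317
Phone case €42.96: all other tangible goods → 4.5% → €1.9332
Umbrella €32.60: all other tangible goods → 4.5% → €1.467
Basketball €23.52: athletic equipment → 3.5% → €0.8232
Subtotal = €158.69; unrounded tax = €6.70915 → €6.71; total due = €165.40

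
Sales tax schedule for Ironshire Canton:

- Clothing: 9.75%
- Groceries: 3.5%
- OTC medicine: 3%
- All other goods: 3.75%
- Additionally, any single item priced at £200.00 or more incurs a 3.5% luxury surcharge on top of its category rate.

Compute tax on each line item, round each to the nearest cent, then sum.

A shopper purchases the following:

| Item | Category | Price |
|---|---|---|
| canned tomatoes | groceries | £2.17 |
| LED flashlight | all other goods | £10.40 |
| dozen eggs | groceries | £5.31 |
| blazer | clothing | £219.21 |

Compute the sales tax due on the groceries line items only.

£0.27

Canned tomatoes £2.17: groceries → 3.5% → £0.08
Dozen eggs £5.31: groceries → 3.5% → £0.19
Tax on groceries = £0.08 + £0.19 = £0.27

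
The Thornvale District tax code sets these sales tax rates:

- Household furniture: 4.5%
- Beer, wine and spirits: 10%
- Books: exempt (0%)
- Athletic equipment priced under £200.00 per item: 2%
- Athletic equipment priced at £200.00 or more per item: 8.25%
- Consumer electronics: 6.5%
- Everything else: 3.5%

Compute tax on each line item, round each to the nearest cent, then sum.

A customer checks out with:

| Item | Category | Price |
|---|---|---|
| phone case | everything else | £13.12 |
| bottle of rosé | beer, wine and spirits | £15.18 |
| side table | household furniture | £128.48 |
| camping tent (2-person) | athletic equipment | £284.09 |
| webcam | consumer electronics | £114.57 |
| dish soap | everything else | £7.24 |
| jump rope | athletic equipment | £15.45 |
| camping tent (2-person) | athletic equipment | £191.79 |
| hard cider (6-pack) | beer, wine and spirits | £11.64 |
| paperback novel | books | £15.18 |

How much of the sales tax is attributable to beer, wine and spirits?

Bottle of rosé £15.18: beer, wine and spirits → 10% → £1.52
Hard cider (6-pack) £11.64: beer, wine and spirits → 10% → £1.16
Tax on beer, wine and spirits = £1.52 + £1.16 = £2.68

£2.68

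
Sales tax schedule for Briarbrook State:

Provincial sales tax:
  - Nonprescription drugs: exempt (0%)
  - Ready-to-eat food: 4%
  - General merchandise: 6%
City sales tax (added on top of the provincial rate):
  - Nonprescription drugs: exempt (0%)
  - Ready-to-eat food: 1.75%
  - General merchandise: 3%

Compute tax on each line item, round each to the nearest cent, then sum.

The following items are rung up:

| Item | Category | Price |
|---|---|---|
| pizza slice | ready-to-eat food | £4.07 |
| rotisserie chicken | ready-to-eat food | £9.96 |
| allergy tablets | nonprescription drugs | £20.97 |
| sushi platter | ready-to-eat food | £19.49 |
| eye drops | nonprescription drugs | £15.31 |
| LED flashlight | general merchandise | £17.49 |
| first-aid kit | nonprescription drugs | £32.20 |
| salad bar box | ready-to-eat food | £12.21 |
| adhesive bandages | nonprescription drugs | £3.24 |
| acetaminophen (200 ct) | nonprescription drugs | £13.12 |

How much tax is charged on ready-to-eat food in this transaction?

£2.62

Pizza slice £4.07: ready-to-eat food → 4% + 1.75% city = 5.75% → £0.23
Rotisserie chicken £9.96: ready-to-eat food → 4% + 1.75% city = 5.75% → £0.57
Sushi platter £19.49: ready-to-eat food → 4% + 1.75% city = 5.75% → £1.12
Salad bar box £12.21: ready-to-eat food → 4% + 1.75% city = 5.75% → £0.70
Tax on ready-to-eat food = £0.23 + £0.57 + £1.12 + £0.70 = £2.62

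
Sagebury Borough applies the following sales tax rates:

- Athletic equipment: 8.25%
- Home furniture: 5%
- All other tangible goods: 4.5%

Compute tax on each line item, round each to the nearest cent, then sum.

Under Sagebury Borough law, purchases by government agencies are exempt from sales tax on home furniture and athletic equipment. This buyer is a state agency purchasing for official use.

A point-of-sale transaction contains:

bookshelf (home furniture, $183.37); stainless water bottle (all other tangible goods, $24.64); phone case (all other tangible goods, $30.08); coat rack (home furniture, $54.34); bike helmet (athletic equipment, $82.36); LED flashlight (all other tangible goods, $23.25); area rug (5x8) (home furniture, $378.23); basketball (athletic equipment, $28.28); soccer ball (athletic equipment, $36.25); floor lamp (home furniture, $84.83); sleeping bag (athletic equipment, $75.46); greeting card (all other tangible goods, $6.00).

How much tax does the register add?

Bookshelf $183.37: home furniture, buyer-exempt → 0% → $0.00
Stainless water bottle $24.64: all other tangible goods → 4.5% → $1.11
Phone case $30.08: all other tangible goods → 4.5% → $1.35
Coat rack $54.34: home furniture, buyer-exempt → 0% → $0.00
Bike helmet $82.36: athletic equipment, buyer-exempt → 0% → $0.00
LED flashlight $23.25: all other tangible goods → 4.5% → $1.05
Area rug (5x8) $378.23: home furniture, buyer-exempt → 0% → $0.00
Basketball $28.28: athletic equipment, buyer-exempt → 0% → $0.00
Soccer ball $36.25: athletic equipment, buyer-exempt → 0% → $0.00
Floor lamp $84.83: home furniture, buyer-exempt → 0% → $0.00
Sleeping bag $75.46: athletic equipment, buyer-exempt → 0% → $0.00
Greeting card $6.00: all other tangible goods → 4.5% → $0.27
Total tax = $1.11 + $1.35 + $1.05 + $0.27 = $3.78

$3.78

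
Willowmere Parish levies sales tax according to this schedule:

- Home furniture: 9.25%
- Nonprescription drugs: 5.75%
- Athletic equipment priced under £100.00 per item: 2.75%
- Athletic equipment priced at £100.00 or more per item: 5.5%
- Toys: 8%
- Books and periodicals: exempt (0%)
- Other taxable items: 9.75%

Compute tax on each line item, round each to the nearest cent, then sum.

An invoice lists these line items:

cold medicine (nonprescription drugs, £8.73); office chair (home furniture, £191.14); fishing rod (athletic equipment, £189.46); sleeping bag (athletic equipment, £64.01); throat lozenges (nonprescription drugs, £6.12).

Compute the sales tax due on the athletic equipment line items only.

£12.18

Fishing rod £189.46: athletic equipment, £100.00 or more → 5.5% → £10.42
Sleeping bag £64.01: athletic equipment, under £100.00 → 2.75% → £1.76
Tax on athletic equipment = £10.42 + £1.76 = £12.18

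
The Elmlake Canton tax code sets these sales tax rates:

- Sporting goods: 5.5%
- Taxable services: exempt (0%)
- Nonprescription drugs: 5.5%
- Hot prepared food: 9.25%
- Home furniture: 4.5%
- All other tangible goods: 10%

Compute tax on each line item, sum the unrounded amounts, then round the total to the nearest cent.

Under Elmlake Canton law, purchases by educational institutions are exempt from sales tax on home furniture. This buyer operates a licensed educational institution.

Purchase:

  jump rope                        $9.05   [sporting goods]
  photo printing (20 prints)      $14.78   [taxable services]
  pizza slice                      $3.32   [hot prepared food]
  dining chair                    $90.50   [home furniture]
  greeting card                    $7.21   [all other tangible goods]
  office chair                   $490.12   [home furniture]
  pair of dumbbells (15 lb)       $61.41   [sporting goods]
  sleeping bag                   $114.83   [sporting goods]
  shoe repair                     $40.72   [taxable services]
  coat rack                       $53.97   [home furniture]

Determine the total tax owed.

Jump rope $9.05: sporting goods → 5.5% → $0.49775
Photo printing (20 prints) $14.78: taxable services → 0% → $0.00
Pizza slice $3.32: hot prepared food → 9.25% → $0.3071
Dining chair $90.50: home furniture, buyer-exempt → 0% → $0.00
Greeting card $7.21: all other tangible goods → 10% → $0.721
Office chair $490.12: home furniture, buyer-exempt → 0% → $0.00
Pair of dumbbells (15 lb) $61.41: sporting goods → 5.5% → $3.37755
Sleeping bag $114.83: sporting goods → 5.5% → $6.31565
Shoe repair $40.72: taxable services → 0% → $0.00
Coat rack $53.97: home furniture, buyer-exempt → 0% → $0.00
Unrounded tax sum = $11.21905 → $11.22

$11.22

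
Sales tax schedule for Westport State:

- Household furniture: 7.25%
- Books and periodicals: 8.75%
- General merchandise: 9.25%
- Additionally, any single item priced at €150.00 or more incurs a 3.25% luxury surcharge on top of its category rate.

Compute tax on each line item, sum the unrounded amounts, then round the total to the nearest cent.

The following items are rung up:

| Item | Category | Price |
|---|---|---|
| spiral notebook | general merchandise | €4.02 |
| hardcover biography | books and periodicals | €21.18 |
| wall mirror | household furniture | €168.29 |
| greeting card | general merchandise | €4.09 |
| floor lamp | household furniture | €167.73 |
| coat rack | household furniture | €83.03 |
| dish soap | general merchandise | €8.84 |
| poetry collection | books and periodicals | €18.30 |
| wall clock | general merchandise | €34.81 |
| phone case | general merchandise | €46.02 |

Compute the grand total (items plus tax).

€610.11

Spiral notebook €4.02: general merchandise → 9.25% → €0.37185
Hardcover biography €21.18: books and periodicals → 8.75% → €1.85325
Wall mirror €168.29: household furniture → 7.25% + 3.25% surcharge = 10.5% → €17.67045
Greeting card €4.09: general merchandise → 9.25% → €0.378325
Floor lamp €167.73: household furniture → 7.25% + 3.25% surcharge = 10.5% → €17.61165
Coat rack €83.03: household furniture → 7.25% → €6.019675
Dish soap €8.84: general merchandise → 9.25% → €0.8177
Poetry collection €18.30: books and periodicals → 8.75% → €1.60125
Wall clock €34.81: general merchandise → 9.25% → €3.219925
Phone case €46.02: general merchandise → 9.25% → €4.25685
Subtotal = €556.31; unrounded tax = €53.800925 → €53.80; total due = €610.11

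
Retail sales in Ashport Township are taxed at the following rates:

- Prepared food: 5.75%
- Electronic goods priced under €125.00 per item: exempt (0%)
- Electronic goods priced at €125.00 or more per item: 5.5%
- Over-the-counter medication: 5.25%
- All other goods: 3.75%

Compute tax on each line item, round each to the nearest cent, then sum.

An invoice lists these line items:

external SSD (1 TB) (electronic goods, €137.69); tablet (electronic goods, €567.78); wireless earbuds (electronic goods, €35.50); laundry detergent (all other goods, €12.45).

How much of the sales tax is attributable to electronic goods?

€38.80

External SSD (1 TB) €137.69: electronic goods, €125.00 or more → 5.5% → €7.57
Tablet €567.78: electronic goods, €125.00 or more → 5.5% → €31.23
Wireless earbuds €35.50: electronic goods, under €125.00 → 0% → €0.00
Tax on electronic goods = €7.57 + €31.23 + €0.00 = €38.80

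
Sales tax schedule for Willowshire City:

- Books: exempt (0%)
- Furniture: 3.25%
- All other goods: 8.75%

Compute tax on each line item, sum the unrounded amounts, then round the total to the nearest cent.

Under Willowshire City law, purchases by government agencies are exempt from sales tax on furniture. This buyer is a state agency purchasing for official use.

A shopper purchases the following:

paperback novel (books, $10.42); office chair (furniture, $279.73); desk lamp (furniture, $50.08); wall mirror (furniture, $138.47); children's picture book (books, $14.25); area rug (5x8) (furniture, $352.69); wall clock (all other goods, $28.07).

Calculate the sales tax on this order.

$2.46

Paperback novel $10.42: books → 0% → $0.00
Office chair $279.73: furniture, buyer-exempt → 0% → $0.00
Desk lamp $50.08: furniture, buyer-exempt → 0% → $0.00
Wall mirror $138.47: furniture, buyer-exempt → 0% → $0.00
Children's picture book $14.25: books → 0% → $0.00
Area rug (5x8) $352.69: furniture, buyer-exempt → 0% → $0.00
Wall clock $28.07: all other goods → 8.75% → $2.456125
Unrounded tax sum = $2.456125 → $2.46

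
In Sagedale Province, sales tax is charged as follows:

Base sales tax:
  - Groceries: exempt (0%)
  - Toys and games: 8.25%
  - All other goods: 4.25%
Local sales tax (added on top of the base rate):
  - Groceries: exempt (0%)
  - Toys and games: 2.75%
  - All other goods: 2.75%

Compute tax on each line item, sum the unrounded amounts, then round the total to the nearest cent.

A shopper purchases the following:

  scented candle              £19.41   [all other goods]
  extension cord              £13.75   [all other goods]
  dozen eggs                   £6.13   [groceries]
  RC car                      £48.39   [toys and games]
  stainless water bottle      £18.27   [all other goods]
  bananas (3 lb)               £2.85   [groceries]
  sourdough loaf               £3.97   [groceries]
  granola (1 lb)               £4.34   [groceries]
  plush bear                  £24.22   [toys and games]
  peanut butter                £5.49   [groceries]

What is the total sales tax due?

£11.59

Scented candle £19.41: all other goods → 4.25% + 2.75% local = 7% → £1.3587
Extension cord £13.75: all other goods → 4.25% + 2.75% local = 7% → £0.9625
Dozen eggs £6.13: groceries → 0% + 0% local = 0% → £0.00
RC car £48.39: toys and games → 8.25% + 2.75% local = 11% → £5.3229
Stainless water bottle £18.27: all other goods → 4.25% + 2.75% local = 7% → £1.2789
Bananas (3 lb) £2.85: groceries → 0% + 0% local = 0% → £0.00
Sourdough loaf £3.97: groceries → 0% + 0% local = 0% → £0.00
Granola (1 lb) £4.34: groceries → 0% + 0% local = 0% → £0.00
Plush bear £24.22: toys and games → 8.25% + 2.75% local = 11% → £2.6642
Peanut butter £5.49: groceries → 0% + 0% local = 0% → £0.00
Unrounded tax sum = £11.5872 → £11.59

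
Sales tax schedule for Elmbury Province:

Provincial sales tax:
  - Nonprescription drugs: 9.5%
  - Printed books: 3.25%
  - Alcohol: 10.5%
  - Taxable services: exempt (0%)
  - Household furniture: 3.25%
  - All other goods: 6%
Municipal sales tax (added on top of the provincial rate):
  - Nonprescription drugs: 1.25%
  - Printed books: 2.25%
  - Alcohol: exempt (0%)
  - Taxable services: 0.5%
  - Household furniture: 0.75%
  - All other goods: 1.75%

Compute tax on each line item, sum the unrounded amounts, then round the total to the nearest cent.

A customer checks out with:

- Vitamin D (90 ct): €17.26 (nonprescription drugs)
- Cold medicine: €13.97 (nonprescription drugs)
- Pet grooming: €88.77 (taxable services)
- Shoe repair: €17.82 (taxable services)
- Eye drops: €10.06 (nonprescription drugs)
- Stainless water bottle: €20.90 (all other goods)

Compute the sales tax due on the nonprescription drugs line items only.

€4.44

Vitamin D (90 ct) €17.26: nonprescription drugs → 9.5% + 1.25% municipal = 10.75% → €1.85545
Cold medicine €13.97: nonprescription drugs → 9.5% + 1.25% municipal = 10.75% → €1.501775
Eye drops €10.06: nonprescription drugs → 9.5% + 1.25% municipal = 10.75% → €1.08145
Tax on nonprescription drugs: unrounded sum = €4.438675 → €4.44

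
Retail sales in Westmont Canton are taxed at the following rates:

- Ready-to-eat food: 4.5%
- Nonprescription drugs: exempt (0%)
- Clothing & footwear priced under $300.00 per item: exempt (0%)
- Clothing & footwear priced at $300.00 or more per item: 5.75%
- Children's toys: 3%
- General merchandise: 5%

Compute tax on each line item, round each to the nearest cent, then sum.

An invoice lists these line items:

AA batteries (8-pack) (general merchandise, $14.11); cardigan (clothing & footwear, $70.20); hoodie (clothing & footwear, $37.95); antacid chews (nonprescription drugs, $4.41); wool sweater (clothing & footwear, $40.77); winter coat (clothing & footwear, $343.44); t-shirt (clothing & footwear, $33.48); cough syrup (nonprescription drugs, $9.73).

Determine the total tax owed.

AA batteries (8-pack) $14.11: general merchandise → 5% → $0.71
Cardigan $70.20: clothing & footwear, under $300.00 → 0% → $0.00
Hoodie $37.95: clothing & footwear, under $300.00 → 0% → $0.00
Antacid chews $4.41: nonprescription drugs → 0% → $0.00
Wool sweater $40.77: clothing & footwear, under $300.00 → 0% → $0.00
Winter coat $343.44: clothing & footwear, $300.00 or more → 5.75% → $19.75
T-shirt $33.48: clothing & footwear, under $300.00 → 0% → $0.00
Cough syrup $9.73: nonprescription drugs → 0% → $0.00
Total tax = $0.71 + $19.75 = $20.46

$20.46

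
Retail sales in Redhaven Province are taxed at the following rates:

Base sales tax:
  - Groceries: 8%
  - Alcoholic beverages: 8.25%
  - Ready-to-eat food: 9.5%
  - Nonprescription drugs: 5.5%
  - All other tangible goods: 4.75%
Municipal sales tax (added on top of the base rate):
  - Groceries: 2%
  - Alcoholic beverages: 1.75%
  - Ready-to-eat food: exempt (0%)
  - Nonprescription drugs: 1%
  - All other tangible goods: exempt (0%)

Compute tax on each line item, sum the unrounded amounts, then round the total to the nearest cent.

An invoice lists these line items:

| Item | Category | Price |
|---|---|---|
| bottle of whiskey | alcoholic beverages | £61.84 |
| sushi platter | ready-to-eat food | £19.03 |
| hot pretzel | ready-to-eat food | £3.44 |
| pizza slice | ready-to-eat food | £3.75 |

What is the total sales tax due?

Bottle of whiskey £61.84: alcoholic beverages → 8.25% + 1.75% municipal = 10% → £6.184
Sushi platter £19.03: ready-to-eat food → 9.5% + 0% municipal = 9.5% → £1.80785
Hot pretzel £3.44: ready-to-eat food → 9.5% + 0% municipal = 9.5% → £0.3268
Pizza slice £3.75: ready-to-eat food → 9.5% + 0% municipal = 9.5% → £0.35625
Unrounded tax sum = £8.6749 → £8.67

£8.67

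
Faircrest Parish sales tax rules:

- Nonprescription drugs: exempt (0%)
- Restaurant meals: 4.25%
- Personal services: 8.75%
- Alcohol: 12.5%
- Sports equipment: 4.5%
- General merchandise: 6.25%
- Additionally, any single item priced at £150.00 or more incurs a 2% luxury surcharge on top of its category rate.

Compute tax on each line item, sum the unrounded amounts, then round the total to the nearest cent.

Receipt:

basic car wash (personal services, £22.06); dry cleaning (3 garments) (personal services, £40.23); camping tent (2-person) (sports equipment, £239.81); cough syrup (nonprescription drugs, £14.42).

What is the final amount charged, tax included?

Basic car wash £22.06: personal services → 8.75% → £1.93025
Dry cleaning (3 garments) £40.23: personal services → 8.75% → £3.520125
Camping tent (2-person) £239.81: sports equipment → 4.5% + 2% surcharge = 6.5% → £15.58765
Cough syrup £14.42: nonprescription drugs → 0% → £0.00
Subtotal = £316.52; unrounded tax = £21.038025 → £21.04; total due = £337.56

£337.56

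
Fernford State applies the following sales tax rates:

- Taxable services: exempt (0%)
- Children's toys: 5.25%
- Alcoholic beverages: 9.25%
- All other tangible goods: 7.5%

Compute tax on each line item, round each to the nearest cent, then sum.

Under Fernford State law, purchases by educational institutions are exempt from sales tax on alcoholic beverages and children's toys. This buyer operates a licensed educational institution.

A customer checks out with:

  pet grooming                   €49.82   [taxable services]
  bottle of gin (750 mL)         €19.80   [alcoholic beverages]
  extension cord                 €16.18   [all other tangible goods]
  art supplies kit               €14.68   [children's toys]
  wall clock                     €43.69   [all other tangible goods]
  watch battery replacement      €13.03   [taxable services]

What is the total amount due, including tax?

Pet grooming €49.82: taxable services → 0% → €0.00
Bottle of gin (750 mL) €19.80: alcoholic beverages, buyer-exempt → 0% → €0.00
Extension cord €16.18: all other tangible goods → 7.5% → €1.21
Art supplies kit €14.68: children's toys, buyer-exempt → 0% → €0.00
Wall clock €43.69: all other tangible goods → 7.5% → €3.28
Watch battery replacement €13.03: taxable services → 0% → €0.00
Subtotal = €157.20; tax = €4.49; total due = €161.69

€161.69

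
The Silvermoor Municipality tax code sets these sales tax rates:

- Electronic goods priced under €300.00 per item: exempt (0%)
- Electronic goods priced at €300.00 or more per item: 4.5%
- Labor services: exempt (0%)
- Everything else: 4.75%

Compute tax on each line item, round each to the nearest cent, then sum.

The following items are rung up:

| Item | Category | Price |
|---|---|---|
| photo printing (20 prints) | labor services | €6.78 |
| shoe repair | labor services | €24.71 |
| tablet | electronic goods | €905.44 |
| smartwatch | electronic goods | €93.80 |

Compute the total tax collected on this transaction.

Photo printing (20 prints) €6.78: labor services → 0% → €0.00
Shoe repair €24.71: labor services → 0% → €0.00
Tablet €905.44: electronic goods, €300.00 or more → 4.5% → €40.74
Smartwatch €93.80: electronic goods, under €300.00 → 0% → €0.00
Total tax = €40.74

€40.74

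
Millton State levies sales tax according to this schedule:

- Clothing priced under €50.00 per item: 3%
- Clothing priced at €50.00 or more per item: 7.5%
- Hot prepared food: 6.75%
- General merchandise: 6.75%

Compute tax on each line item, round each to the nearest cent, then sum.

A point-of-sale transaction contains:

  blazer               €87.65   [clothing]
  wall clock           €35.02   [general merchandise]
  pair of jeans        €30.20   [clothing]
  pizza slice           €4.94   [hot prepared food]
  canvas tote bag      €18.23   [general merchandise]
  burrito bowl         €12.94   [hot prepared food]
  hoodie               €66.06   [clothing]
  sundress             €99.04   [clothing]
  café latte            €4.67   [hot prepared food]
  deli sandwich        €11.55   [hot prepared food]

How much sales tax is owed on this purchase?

€25.75

Blazer €87.65: clothing, €50.00 or more → 7.5% → €6.57
Wall clock €35.02: general merchandise → 6.75% → €2.36
Pair of jeans €30.20: clothing, under €50.00 → 3% → €0.91
Pizza slice €4.94: hot prepared food → 6.75% → €0.33
Canvas tote bag €18.23: general merchandise → 6.75% → €1.23
Burrito bowl €12.94: hot prepared food → 6.75% → €0.87
Hoodie €66.06: clothing, €50.00 or more → 7.5% → €4.95
Sundress €99.04: clothing, €50.00 or more → 7.5% → €7.43
Café latte €4.67: hot prepared food → 6.75% → €0.32
Deli sandwich €11.55: hot prepared food → 6.75% → €0.78
Total tax = €6.57 + €2.36 + €0.91 + €0.33 + €1.23 + €0.87 + €4.95 + €7.43 + €0.32 + €0.78 = €25.75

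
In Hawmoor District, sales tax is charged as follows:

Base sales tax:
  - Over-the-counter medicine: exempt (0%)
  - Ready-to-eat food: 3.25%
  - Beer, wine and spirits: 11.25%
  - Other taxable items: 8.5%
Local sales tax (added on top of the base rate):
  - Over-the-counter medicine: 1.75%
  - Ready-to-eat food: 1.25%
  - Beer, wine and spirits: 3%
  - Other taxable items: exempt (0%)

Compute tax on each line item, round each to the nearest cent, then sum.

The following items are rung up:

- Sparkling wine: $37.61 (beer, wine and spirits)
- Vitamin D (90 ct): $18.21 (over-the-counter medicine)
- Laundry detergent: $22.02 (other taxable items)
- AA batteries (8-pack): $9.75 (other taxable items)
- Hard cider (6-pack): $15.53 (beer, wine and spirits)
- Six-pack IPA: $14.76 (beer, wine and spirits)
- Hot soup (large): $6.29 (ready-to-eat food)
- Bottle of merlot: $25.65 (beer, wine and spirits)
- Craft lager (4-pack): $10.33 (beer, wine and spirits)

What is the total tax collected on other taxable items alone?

Laundry detergent $22.02: other taxable items → 8.5% + 0% local = 8.5% → $1.87
AA batteries (8-pack) $9.75: other taxable items → 8.5% + 0% local = 8.5% → $0.83
Tax on other taxable items = $1.87 + $0.83 = $2.70

$2.70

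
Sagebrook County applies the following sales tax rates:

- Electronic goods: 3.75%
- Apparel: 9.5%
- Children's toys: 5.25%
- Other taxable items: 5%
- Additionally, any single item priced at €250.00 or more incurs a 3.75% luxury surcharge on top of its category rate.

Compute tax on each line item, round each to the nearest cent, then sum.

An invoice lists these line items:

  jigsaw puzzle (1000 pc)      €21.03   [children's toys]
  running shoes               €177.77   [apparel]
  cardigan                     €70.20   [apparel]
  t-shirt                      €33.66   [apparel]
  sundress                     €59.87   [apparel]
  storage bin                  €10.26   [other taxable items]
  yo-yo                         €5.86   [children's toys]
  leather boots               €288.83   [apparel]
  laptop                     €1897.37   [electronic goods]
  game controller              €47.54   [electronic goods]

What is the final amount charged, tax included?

Jigsaw puzzle (1000 pc) €21.03: children's toys → 5.25% → €1.10
Running shoes €177.77: apparel → 9.5% → €16.89
Cardigan €70.20: apparel → 9.5% → €6.67
T-shirt €33.66: apparel → 9.5% → €3.20
Sundress €59.87: apparel → 9.5% → €5.69
Storage bin €10.26: other taxable items → 5% → €0.51
Yo-yo €5.86: children's toys → 5.25% → €0.31
Leather boots €288.83: apparel → 9.5% + 3.75% surcharge = 13.25% → €38.27
Laptop €1897.37: electronic goods → 3.75% + 3.75% surcharge = 7.5% → €142.30
Game controller €47.54: electronic goods → 3.75% → €1.78
Subtotal = €2612.39; tax = €216.72; total due = €2829.11

€2829.11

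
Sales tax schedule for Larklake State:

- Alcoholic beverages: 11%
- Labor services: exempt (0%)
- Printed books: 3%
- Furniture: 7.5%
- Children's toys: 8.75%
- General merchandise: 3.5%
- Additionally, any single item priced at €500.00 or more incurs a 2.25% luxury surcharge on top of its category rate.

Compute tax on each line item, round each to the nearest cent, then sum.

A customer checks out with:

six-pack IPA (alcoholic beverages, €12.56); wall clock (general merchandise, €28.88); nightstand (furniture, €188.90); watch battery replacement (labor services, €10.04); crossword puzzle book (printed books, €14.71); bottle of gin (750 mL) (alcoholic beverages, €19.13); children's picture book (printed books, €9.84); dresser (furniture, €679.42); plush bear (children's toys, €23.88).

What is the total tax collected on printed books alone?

€0.74

Crossword puzzle book €14.71: printed books → 3% → €0.44
Children's picture book €9.84: printed books → 3% → €0.30
Tax on printed books = €0.44 + €0.30 = €0.74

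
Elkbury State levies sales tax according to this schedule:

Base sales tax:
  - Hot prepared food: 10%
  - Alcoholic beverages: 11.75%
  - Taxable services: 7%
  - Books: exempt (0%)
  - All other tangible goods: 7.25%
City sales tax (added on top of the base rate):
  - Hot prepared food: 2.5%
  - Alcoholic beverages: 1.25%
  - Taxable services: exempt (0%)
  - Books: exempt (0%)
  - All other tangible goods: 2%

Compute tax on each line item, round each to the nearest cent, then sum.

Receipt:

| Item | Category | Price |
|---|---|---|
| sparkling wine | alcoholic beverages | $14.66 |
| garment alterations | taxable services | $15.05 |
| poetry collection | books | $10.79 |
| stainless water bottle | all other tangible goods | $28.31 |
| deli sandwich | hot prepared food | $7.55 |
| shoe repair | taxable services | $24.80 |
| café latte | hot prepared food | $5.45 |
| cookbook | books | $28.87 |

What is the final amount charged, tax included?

Sparkling wine $14.66: alcoholic beverages → 11.75% + 1.25% city = 13% → $1.91
Garment alterations $15.05: taxable services → 7% + 0% city = 7% → $1.05
Poetry collection $10.79: books → 0% + 0% city = 0% → $0.00
Stainless water bottle $28.31: all other tangible goods → 7.25% + 2% city = 9.25% → $2.62
Deli sandwich $7.55: hot prepared food → 10% + 2.5% city = 12.5% → $0.94
Shoe repair $24.80: taxable services → 7% + 0% city = 7% → $1.74
Café latte $5.45: hot prepared food → 10% + 2.5% city = 12.5% → $0.68
Cookbook $28.87: books → 0% + 0% city = 0% → $0.00
Subtotal = $135.48; tax = $8.94; total due = $144.42

$144.42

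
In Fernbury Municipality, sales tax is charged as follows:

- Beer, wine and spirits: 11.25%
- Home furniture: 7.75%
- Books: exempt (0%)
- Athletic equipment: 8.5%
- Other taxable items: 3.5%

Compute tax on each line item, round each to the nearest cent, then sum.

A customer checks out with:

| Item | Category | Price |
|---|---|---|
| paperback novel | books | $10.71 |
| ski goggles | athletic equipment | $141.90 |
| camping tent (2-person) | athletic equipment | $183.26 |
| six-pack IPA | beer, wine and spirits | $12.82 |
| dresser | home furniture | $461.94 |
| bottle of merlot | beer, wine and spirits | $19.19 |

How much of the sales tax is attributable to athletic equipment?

Ski goggles $141.90: athletic equipment → 8.5% → $12.06
Camping tent (2-person) $183.26: athletic equipment → 8.5% → $15.58
Tax on athletic equipment = $12.06 + $15.58 = $27.64

$27.64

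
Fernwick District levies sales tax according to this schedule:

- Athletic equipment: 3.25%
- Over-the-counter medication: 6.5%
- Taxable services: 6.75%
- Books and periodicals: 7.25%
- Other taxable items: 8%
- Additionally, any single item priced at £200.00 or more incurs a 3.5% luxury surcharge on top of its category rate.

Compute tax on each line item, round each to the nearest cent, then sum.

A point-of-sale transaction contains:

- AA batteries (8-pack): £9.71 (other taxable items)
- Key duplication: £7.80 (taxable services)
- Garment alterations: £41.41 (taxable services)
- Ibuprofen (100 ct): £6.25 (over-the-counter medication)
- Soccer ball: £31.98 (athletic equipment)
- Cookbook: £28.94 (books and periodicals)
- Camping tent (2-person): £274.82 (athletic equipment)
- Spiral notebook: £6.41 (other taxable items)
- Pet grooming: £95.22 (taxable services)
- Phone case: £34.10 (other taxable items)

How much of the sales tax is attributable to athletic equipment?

£19.59

Soccer ball £31.98: athletic equipment → 3.25% → £1.04
Camping tent (2-person) £274.82: athletic equipment → 3.25% + 3.5% surcharge = 6.75% → £18.55
Tax on athletic equipment = £1.04 + £18.55 = £19.59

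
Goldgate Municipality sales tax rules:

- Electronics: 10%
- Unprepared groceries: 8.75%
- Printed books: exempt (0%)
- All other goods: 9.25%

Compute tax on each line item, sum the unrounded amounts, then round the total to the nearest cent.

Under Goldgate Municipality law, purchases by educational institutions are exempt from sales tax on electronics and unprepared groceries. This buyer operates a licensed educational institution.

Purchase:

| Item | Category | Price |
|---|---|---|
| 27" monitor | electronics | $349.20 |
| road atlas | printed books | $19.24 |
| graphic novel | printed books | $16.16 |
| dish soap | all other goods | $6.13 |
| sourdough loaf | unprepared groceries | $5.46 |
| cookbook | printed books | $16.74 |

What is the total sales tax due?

27" monitor $349.20: electronics, buyer-exempt → 0% → $0.00
Road atlas $19.24: printed books → 0% → $0.00
Graphic novel $16.16: printed books → 0% → $0.00
Dish soap $6.13: all other goods → 9.25% → $0.567025
Sourdough loaf $5.46: unprepared groceries, buyer-exempt → 0% → $0.00
Cookbook $16.74: printed books → 0% → $0.00
Unrounded tax sum = $0.567025 → $0.57

$0.57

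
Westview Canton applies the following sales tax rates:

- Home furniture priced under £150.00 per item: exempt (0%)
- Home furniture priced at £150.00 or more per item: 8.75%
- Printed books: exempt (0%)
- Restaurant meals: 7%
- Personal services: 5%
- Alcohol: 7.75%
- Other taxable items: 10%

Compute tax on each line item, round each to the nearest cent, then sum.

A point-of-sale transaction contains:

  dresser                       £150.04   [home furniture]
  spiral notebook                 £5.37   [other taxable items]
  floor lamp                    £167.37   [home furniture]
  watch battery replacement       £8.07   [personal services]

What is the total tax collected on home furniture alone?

Dresser £150.04: home furniture, £150.00 or more → 8.75% → £13.13
Floor lamp £167.37: home furniture, £150.00 or more → 8.75% → £14.64
Tax on home furniture = £13.13 + £14.64 = £27.77

£27.77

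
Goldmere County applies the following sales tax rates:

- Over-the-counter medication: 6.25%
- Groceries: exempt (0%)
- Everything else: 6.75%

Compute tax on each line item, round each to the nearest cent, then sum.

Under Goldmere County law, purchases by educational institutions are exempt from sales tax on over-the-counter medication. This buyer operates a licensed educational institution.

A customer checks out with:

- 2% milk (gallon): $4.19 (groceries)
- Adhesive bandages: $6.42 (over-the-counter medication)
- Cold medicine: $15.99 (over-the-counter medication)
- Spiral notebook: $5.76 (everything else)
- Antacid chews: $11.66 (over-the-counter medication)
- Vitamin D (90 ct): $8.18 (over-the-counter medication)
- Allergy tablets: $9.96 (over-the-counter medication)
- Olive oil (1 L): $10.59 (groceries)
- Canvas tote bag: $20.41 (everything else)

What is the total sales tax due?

2% milk (gallon) $4.19: groceries → 0% → $0.00
Adhesive bandages $6.42: over-the-counter medication, buyer-exempt → 0% → $0.00
Cold medicine $15.99: over-the-counter medication, buyer-exempt → 0% → $0.00
Spiral notebook $5.76: everything else → 6.75% → $0.39
Antacid chews $11.66: over-the-counter medication, buyer-exempt → 0% → $0.00
Vitamin D (90 ct) $8.18: over-the-counter medication, buyer-exempt → 0% → $0.00
Allergy tablets $9.96: over-the-counter medication, buyer-exempt → 0% → $0.00
Olive oil (1 L) $10.59: groceries → 0% → $0.00
Canvas tote bag $20.41: everything else → 6.75% → $1.38
Total tax = $0.39 + $1.38 = $1.77

$1.77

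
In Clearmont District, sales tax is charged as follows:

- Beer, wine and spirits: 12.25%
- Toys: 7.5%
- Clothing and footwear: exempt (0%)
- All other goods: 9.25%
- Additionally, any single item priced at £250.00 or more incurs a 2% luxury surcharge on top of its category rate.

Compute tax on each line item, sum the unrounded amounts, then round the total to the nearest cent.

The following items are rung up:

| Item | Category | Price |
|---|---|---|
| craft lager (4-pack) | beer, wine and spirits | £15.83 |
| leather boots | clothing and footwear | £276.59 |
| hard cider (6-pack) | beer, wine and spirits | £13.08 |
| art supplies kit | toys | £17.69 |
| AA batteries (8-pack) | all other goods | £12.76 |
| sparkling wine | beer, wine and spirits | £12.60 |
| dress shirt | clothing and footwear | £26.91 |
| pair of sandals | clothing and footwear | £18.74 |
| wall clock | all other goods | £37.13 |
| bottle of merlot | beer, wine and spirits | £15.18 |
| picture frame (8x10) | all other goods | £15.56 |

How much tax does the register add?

Craft lager (4-pack) £15.83: beer, wine and spirits → 12.25% → £1.939175
Leather boots £276.59: clothing and footwear → 0% + 2% surcharge = 2% → £5.5318
Hard cider (6-pack) £13.08: beer, wine and spirits → 12.25% → £1.6023
Art supplies kit £17.69: toys → 7.5% → £1.32675
AA batteries (8-pack) £12.76: all other goods → 9.25% → £1.1803
Sparkling wine £12.60: beer, wine and spirits → 12.25% → £1.5435
Dress shirt £26.91: clothing and footwear → 0% → £0.00
Pair of sandals £18.74: clothing and footwear → 0% → £0.00
Wall clock £37.13: all other goods → 9.25% → £3.434525
Bottle of merlot £15.18: beer, wine and spirits → 12.25% → £1.85955
Picture frame (8x10) £15.56: all other goods → 9.25% → £1.4393
Unrounded tax sum = £19.8572 → £19.86

£19.86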